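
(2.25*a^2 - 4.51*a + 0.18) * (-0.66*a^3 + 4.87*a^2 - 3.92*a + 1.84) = -1.485*a^5 + 13.9341*a^4 - 30.9025*a^3 + 22.6958*a^2 - 9.004*a + 0.3312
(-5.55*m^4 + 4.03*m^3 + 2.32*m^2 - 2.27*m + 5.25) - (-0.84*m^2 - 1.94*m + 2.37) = -5.55*m^4 + 4.03*m^3 + 3.16*m^2 - 0.33*m + 2.88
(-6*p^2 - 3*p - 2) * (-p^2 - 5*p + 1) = 6*p^4 + 33*p^3 + 11*p^2 + 7*p - 2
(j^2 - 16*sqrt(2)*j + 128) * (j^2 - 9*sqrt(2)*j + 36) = j^4 - 25*sqrt(2)*j^3 + 452*j^2 - 1728*sqrt(2)*j + 4608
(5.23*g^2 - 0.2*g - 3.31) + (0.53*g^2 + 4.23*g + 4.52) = 5.76*g^2 + 4.03*g + 1.21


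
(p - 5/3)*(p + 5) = p^2 + 10*p/3 - 25/3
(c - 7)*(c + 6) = c^2 - c - 42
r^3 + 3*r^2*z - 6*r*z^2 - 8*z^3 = (r - 2*z)*(r + z)*(r + 4*z)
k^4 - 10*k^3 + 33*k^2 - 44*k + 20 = (k - 5)*(k - 2)^2*(k - 1)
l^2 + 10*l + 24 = (l + 4)*(l + 6)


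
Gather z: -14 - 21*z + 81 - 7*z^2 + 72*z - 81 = -7*z^2 + 51*z - 14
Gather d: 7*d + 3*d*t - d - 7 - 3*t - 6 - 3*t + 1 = d*(3*t + 6) - 6*t - 12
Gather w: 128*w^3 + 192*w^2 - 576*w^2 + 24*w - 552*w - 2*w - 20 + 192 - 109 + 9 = 128*w^3 - 384*w^2 - 530*w + 72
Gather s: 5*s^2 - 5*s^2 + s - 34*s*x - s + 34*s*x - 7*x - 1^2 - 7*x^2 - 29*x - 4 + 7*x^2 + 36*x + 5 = 0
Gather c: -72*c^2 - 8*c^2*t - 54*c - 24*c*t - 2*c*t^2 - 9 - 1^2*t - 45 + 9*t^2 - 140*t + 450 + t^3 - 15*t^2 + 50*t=c^2*(-8*t - 72) + c*(-2*t^2 - 24*t - 54) + t^3 - 6*t^2 - 91*t + 396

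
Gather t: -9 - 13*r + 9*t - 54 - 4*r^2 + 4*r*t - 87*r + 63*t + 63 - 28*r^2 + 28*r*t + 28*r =-32*r^2 - 72*r + t*(32*r + 72)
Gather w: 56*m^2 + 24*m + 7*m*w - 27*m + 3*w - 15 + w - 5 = 56*m^2 - 3*m + w*(7*m + 4) - 20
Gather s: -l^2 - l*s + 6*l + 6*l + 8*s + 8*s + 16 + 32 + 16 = -l^2 + 12*l + s*(16 - l) + 64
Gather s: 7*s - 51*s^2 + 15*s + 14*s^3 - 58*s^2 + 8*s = 14*s^3 - 109*s^2 + 30*s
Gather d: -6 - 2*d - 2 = -2*d - 8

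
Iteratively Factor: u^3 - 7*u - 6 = (u + 1)*(u^2 - u - 6) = (u - 3)*(u + 1)*(u + 2)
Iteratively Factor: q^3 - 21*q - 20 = (q - 5)*(q^2 + 5*q + 4) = (q - 5)*(q + 4)*(q + 1)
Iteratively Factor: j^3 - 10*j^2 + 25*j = (j - 5)*(j^2 - 5*j) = j*(j - 5)*(j - 5)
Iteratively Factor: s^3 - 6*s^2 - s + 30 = (s - 3)*(s^2 - 3*s - 10) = (s - 3)*(s + 2)*(s - 5)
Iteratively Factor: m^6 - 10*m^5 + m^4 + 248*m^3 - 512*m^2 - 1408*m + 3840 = (m + 3)*(m^5 - 13*m^4 + 40*m^3 + 128*m^2 - 896*m + 1280) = (m - 5)*(m + 3)*(m^4 - 8*m^3 + 128*m - 256) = (m - 5)*(m - 4)*(m + 3)*(m^3 - 4*m^2 - 16*m + 64) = (m - 5)*(m - 4)^2*(m + 3)*(m^2 - 16) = (m - 5)*(m - 4)^3*(m + 3)*(m + 4)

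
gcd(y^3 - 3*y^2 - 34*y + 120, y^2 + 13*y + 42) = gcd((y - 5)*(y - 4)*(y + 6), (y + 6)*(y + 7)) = y + 6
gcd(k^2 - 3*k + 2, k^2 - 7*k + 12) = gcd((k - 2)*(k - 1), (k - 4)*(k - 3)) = 1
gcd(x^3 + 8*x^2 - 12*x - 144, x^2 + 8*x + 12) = x + 6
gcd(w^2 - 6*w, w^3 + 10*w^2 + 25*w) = w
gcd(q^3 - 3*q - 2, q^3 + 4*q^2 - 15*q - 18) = q + 1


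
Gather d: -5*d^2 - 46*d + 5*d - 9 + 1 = -5*d^2 - 41*d - 8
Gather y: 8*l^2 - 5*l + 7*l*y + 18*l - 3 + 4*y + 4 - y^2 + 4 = 8*l^2 + 13*l - y^2 + y*(7*l + 4) + 5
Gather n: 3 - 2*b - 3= -2*b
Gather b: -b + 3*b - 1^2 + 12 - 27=2*b - 16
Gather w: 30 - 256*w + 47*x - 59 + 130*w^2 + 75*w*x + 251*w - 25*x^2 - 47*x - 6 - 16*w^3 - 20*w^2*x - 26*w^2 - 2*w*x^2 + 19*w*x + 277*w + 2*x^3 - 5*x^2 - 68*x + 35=-16*w^3 + w^2*(104 - 20*x) + w*(-2*x^2 + 94*x + 272) + 2*x^3 - 30*x^2 - 68*x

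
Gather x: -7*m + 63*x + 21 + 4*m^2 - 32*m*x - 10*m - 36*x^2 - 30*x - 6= 4*m^2 - 17*m - 36*x^2 + x*(33 - 32*m) + 15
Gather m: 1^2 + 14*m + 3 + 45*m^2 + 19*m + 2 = 45*m^2 + 33*m + 6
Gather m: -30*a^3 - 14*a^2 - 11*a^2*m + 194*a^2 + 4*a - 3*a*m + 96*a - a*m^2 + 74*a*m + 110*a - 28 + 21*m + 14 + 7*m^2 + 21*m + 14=-30*a^3 + 180*a^2 + 210*a + m^2*(7 - a) + m*(-11*a^2 + 71*a + 42)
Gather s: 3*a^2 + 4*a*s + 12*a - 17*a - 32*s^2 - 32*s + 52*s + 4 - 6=3*a^2 - 5*a - 32*s^2 + s*(4*a + 20) - 2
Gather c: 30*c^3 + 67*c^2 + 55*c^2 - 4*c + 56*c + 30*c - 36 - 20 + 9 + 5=30*c^3 + 122*c^2 + 82*c - 42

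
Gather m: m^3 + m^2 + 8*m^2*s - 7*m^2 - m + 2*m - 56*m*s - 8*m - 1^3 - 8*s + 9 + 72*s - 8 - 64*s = m^3 + m^2*(8*s - 6) + m*(-56*s - 7)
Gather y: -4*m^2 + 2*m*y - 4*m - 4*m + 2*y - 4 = -4*m^2 - 8*m + y*(2*m + 2) - 4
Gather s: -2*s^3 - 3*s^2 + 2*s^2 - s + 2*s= -2*s^3 - s^2 + s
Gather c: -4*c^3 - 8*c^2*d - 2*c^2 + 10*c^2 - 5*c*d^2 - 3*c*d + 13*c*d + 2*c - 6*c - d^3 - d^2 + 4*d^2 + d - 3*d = -4*c^3 + c^2*(8 - 8*d) + c*(-5*d^2 + 10*d - 4) - d^3 + 3*d^2 - 2*d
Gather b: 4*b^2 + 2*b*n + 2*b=4*b^2 + b*(2*n + 2)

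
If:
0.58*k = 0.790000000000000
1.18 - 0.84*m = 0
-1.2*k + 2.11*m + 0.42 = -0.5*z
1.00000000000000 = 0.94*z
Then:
No Solution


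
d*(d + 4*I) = d^2 + 4*I*d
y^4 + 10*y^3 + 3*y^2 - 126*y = y*(y - 3)*(y + 6)*(y + 7)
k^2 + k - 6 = (k - 2)*(k + 3)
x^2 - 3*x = x*(x - 3)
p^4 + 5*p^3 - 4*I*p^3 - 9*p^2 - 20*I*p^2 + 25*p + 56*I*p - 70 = (p - 2)*(p + 7)*(p - 5*I)*(p + I)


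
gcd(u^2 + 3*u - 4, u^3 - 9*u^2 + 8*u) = u - 1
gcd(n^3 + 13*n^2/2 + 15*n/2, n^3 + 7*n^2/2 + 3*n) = n^2 + 3*n/2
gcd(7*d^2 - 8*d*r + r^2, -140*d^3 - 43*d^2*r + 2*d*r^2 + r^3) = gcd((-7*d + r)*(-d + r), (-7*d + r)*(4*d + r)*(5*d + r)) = -7*d + r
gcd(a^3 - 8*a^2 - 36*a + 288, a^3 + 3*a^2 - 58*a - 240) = a^2 - 2*a - 48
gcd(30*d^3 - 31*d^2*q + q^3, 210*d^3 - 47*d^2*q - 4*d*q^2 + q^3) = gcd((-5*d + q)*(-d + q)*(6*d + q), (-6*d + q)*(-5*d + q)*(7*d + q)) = -5*d + q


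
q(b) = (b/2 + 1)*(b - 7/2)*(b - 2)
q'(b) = (b/2 + 1)*(b - 7/2) + (b/2 + 1)*(b - 2) + (b - 7/2)*(b - 2)/2 = 3*b^2/2 - 7*b/2 - 2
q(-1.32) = 5.44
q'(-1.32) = 5.23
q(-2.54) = -7.40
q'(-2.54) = 16.57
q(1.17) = 3.07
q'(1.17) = -4.04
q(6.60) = 61.32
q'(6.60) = 40.24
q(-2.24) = -2.92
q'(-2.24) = 13.37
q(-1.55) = 4.03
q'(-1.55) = 7.03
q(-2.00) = 0.00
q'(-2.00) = 11.00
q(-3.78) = -37.45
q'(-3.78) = 32.66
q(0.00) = 7.00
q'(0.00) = -2.00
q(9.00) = 211.75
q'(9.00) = 88.00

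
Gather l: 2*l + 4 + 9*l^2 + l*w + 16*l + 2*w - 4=9*l^2 + l*(w + 18) + 2*w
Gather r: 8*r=8*r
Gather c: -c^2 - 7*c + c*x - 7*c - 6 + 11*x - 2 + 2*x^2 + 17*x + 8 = -c^2 + c*(x - 14) + 2*x^2 + 28*x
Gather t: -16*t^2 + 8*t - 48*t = -16*t^2 - 40*t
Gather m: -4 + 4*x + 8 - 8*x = 4 - 4*x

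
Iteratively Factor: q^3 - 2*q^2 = (q)*(q^2 - 2*q) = q^2*(q - 2)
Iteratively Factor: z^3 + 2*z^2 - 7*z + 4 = (z - 1)*(z^2 + 3*z - 4) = (z - 1)^2*(z + 4)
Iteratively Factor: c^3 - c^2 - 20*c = (c - 5)*(c^2 + 4*c) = c*(c - 5)*(c + 4)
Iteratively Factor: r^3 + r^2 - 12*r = (r + 4)*(r^2 - 3*r) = (r - 3)*(r + 4)*(r)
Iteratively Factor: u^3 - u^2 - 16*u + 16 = (u + 4)*(u^2 - 5*u + 4) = (u - 4)*(u + 4)*(u - 1)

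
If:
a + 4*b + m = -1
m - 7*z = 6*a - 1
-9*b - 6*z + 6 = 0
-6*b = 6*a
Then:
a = -14/27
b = 14/27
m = -23/9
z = 2/9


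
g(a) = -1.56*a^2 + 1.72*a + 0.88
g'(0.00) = 1.72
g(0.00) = 0.88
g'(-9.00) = 29.80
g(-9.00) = -140.96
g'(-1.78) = 7.27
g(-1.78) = -7.12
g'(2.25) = -5.30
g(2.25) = -3.15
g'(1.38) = -2.59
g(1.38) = 0.28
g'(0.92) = -1.15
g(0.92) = 1.14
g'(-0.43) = 3.06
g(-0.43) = -0.15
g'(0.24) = 0.97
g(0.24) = 1.20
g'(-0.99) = 4.81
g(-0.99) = -2.35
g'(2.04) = -4.64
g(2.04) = -2.10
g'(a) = 1.72 - 3.12*a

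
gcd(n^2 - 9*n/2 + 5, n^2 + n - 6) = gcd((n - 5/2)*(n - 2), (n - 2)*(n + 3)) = n - 2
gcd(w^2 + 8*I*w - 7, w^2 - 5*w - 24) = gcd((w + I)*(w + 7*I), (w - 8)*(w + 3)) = 1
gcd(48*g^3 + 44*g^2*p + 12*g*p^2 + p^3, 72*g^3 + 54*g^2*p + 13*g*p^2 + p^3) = 24*g^2 + 10*g*p + p^2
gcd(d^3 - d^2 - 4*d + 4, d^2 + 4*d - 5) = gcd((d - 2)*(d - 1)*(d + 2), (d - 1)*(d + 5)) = d - 1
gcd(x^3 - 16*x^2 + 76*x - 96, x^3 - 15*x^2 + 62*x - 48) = x^2 - 14*x + 48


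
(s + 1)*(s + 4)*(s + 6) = s^3 + 11*s^2 + 34*s + 24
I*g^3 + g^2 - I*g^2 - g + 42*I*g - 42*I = (g - 7*I)*(g + 6*I)*(I*g - I)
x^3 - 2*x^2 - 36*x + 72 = (x - 6)*(x - 2)*(x + 6)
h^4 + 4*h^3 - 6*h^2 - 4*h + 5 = (h - 1)^2*(h + 1)*(h + 5)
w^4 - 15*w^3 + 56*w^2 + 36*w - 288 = (w - 8)*(w - 6)*(w - 3)*(w + 2)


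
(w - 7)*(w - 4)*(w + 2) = w^3 - 9*w^2 + 6*w + 56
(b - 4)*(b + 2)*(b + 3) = b^3 + b^2 - 14*b - 24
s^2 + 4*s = s*(s + 4)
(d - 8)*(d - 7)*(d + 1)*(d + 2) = d^4 - 12*d^3 + 13*d^2 + 138*d + 112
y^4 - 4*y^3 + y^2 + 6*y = y*(y - 3)*(y - 2)*(y + 1)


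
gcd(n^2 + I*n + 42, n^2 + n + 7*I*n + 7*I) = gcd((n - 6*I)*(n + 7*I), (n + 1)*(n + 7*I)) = n + 7*I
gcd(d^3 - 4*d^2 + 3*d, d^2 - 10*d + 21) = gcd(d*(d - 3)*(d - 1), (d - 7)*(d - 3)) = d - 3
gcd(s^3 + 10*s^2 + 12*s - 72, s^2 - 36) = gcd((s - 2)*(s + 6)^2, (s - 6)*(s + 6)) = s + 6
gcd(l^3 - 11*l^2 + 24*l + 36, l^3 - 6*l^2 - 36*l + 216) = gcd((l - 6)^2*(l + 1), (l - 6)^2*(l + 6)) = l^2 - 12*l + 36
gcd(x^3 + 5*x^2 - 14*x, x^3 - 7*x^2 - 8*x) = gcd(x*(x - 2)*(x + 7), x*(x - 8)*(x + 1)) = x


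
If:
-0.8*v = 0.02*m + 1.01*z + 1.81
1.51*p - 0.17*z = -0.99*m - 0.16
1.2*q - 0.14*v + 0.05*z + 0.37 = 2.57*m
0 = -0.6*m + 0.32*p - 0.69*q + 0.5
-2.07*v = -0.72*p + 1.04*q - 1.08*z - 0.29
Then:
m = 0.29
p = -0.43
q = 0.27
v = -0.77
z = -1.19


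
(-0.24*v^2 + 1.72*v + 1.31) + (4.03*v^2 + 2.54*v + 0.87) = 3.79*v^2 + 4.26*v + 2.18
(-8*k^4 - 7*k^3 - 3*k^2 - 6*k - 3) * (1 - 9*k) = 72*k^5 + 55*k^4 + 20*k^3 + 51*k^2 + 21*k - 3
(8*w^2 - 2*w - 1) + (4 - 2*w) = 8*w^2 - 4*w + 3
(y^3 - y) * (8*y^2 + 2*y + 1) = 8*y^5 + 2*y^4 - 7*y^3 - 2*y^2 - y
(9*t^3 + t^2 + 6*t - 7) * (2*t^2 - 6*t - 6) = 18*t^5 - 52*t^4 - 48*t^3 - 56*t^2 + 6*t + 42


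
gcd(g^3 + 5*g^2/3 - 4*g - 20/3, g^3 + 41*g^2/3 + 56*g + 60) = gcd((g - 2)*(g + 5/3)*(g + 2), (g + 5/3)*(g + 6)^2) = g + 5/3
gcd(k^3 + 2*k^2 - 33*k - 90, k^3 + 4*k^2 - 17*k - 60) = k^2 + 8*k + 15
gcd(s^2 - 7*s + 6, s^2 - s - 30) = s - 6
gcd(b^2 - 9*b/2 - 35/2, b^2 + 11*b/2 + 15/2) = b + 5/2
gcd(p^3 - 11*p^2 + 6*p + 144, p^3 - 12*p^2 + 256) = p - 8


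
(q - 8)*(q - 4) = q^2 - 12*q + 32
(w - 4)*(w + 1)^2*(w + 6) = w^4 + 4*w^3 - 19*w^2 - 46*w - 24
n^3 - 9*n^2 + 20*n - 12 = (n - 6)*(n - 2)*(n - 1)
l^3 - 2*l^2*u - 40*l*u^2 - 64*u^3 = (l - 8*u)*(l + 2*u)*(l + 4*u)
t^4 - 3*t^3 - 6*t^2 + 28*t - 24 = (t - 2)^3*(t + 3)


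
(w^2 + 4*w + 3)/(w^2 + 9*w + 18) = (w + 1)/(w + 6)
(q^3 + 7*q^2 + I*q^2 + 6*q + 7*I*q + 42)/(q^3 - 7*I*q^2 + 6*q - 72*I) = (q^2 + q*(7 - 2*I) - 14*I)/(q^2 - 10*I*q - 24)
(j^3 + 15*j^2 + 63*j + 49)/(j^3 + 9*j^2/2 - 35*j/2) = 2*(j^2 + 8*j + 7)/(j*(2*j - 5))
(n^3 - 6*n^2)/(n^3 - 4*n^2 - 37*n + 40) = n^2*(n - 6)/(n^3 - 4*n^2 - 37*n + 40)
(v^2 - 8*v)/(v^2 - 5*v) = (v - 8)/(v - 5)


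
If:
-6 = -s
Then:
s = 6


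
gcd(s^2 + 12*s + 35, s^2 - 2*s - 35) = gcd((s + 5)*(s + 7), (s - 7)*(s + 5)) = s + 5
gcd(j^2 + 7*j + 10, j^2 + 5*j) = j + 5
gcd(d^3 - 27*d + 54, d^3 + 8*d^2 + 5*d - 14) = 1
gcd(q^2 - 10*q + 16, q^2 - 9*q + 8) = q - 8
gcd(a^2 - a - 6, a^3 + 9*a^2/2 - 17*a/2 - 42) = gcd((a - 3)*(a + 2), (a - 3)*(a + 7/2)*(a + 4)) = a - 3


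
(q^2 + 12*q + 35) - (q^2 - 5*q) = 17*q + 35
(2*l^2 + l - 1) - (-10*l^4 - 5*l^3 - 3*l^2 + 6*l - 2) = 10*l^4 + 5*l^3 + 5*l^2 - 5*l + 1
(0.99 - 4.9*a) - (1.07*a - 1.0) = 1.99 - 5.97*a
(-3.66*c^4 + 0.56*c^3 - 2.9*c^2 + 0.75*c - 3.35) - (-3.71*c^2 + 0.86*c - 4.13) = -3.66*c^4 + 0.56*c^3 + 0.81*c^2 - 0.11*c + 0.78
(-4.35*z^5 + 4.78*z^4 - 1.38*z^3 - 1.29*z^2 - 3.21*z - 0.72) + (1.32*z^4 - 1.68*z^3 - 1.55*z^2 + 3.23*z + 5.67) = -4.35*z^5 + 6.1*z^4 - 3.06*z^3 - 2.84*z^2 + 0.02*z + 4.95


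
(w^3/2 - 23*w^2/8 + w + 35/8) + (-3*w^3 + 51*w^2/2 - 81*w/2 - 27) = -5*w^3/2 + 181*w^2/8 - 79*w/2 - 181/8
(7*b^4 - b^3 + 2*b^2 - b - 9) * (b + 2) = 7*b^5 + 13*b^4 + 3*b^2 - 11*b - 18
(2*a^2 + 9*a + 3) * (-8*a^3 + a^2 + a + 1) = -16*a^5 - 70*a^4 - 13*a^3 + 14*a^2 + 12*a + 3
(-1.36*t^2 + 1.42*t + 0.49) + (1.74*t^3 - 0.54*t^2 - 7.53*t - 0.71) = 1.74*t^3 - 1.9*t^2 - 6.11*t - 0.22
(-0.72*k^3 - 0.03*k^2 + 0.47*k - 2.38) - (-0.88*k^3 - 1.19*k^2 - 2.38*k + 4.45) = 0.16*k^3 + 1.16*k^2 + 2.85*k - 6.83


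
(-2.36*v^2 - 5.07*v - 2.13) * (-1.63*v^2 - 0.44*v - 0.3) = 3.8468*v^4 + 9.3025*v^3 + 6.4107*v^2 + 2.4582*v + 0.639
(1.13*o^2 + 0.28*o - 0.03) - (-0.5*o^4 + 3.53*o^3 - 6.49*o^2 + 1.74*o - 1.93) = 0.5*o^4 - 3.53*o^3 + 7.62*o^2 - 1.46*o + 1.9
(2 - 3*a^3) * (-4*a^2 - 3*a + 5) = 12*a^5 + 9*a^4 - 15*a^3 - 8*a^2 - 6*a + 10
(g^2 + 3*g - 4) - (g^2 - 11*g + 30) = 14*g - 34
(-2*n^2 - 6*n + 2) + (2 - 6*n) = -2*n^2 - 12*n + 4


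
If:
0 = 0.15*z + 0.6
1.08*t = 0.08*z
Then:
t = -0.30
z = -4.00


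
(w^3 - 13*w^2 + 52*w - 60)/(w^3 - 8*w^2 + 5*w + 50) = (w^2 - 8*w + 12)/(w^2 - 3*w - 10)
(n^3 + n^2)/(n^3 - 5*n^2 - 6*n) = n/(n - 6)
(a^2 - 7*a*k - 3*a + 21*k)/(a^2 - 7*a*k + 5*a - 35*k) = (a - 3)/(a + 5)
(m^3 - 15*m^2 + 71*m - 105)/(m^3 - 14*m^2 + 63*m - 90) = (m - 7)/(m - 6)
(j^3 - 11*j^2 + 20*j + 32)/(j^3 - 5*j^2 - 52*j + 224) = (j + 1)/(j + 7)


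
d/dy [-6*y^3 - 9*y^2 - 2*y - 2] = -18*y^2 - 18*y - 2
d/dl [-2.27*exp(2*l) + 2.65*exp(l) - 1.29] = (2.65 - 4.54*exp(l))*exp(l)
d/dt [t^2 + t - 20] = 2*t + 1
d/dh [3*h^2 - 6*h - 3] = 6*h - 6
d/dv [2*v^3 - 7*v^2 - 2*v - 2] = 6*v^2 - 14*v - 2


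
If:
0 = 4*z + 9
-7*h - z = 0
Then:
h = 9/28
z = -9/4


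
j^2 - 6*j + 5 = (j - 5)*(j - 1)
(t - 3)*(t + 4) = t^2 + t - 12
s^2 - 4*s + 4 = (s - 2)^2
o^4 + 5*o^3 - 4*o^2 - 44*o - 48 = (o - 3)*(o + 2)^2*(o + 4)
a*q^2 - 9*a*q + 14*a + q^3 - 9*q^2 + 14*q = (a + q)*(q - 7)*(q - 2)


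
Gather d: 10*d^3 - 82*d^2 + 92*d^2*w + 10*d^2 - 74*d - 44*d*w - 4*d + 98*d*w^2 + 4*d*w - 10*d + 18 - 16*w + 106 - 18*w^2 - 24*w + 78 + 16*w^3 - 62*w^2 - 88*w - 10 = 10*d^3 + d^2*(92*w - 72) + d*(98*w^2 - 40*w - 88) + 16*w^3 - 80*w^2 - 128*w + 192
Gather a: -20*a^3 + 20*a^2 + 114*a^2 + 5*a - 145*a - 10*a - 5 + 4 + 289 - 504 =-20*a^3 + 134*a^2 - 150*a - 216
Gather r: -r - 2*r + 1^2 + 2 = 3 - 3*r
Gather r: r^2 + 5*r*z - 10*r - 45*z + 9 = r^2 + r*(5*z - 10) - 45*z + 9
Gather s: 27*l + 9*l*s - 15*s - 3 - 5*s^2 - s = 27*l - 5*s^2 + s*(9*l - 16) - 3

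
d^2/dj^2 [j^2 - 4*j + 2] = 2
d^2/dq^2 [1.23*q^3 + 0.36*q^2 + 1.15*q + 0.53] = 7.38*q + 0.72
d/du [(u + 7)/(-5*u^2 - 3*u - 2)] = (-5*u^2 - 3*u + (u + 7)*(10*u + 3) - 2)/(5*u^2 + 3*u + 2)^2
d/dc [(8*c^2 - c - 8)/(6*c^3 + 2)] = (-24*c^4 + 6*c^3 + 72*c^2 + 16*c - 1)/(2*(9*c^6 + 6*c^3 + 1))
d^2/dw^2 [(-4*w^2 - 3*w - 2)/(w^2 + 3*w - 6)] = 6*(3*w^3 - 26*w^2 - 24*w - 76)/(w^6 + 9*w^5 + 9*w^4 - 81*w^3 - 54*w^2 + 324*w - 216)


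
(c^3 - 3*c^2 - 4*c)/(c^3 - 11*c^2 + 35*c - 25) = c*(c^2 - 3*c - 4)/(c^3 - 11*c^2 + 35*c - 25)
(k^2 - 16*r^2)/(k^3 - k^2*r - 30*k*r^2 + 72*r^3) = (-k - 4*r)/(-k^2 - 3*k*r + 18*r^2)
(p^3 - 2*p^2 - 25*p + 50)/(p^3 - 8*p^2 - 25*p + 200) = (p - 2)/(p - 8)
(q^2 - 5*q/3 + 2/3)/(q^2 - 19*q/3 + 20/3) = (3*q^2 - 5*q + 2)/(3*q^2 - 19*q + 20)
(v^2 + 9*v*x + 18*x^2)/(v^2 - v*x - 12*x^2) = (-v - 6*x)/(-v + 4*x)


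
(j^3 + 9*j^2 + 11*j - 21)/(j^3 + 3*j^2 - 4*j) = (j^2 + 10*j + 21)/(j*(j + 4))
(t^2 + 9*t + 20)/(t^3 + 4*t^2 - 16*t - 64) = (t + 5)/(t^2 - 16)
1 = 1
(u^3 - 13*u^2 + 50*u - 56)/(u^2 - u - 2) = (u^2 - 11*u + 28)/(u + 1)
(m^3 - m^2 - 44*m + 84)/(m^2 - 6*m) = m + 5 - 14/m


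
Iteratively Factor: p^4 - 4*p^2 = (p)*(p^3 - 4*p) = p*(p - 2)*(p^2 + 2*p) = p^2*(p - 2)*(p + 2)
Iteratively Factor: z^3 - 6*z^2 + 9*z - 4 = (z - 1)*(z^2 - 5*z + 4) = (z - 4)*(z - 1)*(z - 1)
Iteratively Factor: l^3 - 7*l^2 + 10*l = (l - 5)*(l^2 - 2*l) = (l - 5)*(l - 2)*(l)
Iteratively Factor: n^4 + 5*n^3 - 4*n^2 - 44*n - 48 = (n + 4)*(n^3 + n^2 - 8*n - 12) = (n + 2)*(n + 4)*(n^2 - n - 6) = (n + 2)^2*(n + 4)*(n - 3)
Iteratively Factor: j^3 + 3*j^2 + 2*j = (j + 2)*(j^2 + j) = j*(j + 2)*(j + 1)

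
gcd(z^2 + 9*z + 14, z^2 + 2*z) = z + 2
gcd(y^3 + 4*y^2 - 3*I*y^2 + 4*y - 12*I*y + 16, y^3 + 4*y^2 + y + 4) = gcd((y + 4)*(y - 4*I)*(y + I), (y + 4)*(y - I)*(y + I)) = y^2 + y*(4 + I) + 4*I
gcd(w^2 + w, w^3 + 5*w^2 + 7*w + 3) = w + 1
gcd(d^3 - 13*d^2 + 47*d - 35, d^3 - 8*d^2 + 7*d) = d^2 - 8*d + 7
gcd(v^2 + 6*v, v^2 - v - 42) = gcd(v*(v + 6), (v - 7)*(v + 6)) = v + 6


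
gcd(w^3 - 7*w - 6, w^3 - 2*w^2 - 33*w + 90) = w - 3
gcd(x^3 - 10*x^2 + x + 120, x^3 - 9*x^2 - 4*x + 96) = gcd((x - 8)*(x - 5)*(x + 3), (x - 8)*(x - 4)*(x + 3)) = x^2 - 5*x - 24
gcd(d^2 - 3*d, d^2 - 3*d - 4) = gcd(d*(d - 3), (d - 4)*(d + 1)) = 1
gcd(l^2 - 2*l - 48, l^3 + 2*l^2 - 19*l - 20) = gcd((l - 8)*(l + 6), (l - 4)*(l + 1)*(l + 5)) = 1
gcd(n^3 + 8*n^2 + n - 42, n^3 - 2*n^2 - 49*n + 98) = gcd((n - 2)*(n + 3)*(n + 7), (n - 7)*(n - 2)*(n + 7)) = n^2 + 5*n - 14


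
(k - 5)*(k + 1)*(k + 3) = k^3 - k^2 - 17*k - 15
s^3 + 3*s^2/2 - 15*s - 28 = (s - 4)*(s + 2)*(s + 7/2)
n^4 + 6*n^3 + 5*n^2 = n^2*(n + 1)*(n + 5)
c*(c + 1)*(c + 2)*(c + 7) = c^4 + 10*c^3 + 23*c^2 + 14*c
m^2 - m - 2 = (m - 2)*(m + 1)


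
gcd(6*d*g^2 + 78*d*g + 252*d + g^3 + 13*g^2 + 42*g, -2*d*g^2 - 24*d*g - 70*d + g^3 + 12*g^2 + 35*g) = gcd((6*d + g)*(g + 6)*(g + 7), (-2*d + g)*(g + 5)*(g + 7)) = g + 7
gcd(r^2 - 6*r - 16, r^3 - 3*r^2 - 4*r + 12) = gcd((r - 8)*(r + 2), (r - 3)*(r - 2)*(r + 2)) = r + 2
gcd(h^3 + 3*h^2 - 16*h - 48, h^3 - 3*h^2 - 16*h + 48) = h^2 - 16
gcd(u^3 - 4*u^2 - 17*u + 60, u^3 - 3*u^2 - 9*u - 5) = u - 5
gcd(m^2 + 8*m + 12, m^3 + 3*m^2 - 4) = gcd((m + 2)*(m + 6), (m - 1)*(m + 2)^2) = m + 2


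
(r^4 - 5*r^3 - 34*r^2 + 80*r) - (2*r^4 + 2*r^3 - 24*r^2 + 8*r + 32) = -r^4 - 7*r^3 - 10*r^2 + 72*r - 32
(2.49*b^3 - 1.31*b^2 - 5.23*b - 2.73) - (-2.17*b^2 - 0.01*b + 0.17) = 2.49*b^3 + 0.86*b^2 - 5.22*b - 2.9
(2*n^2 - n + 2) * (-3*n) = -6*n^3 + 3*n^2 - 6*n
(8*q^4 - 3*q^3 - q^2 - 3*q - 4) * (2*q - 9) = 16*q^5 - 78*q^4 + 25*q^3 + 3*q^2 + 19*q + 36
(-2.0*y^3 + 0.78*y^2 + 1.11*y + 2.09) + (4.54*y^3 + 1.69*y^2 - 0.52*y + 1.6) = 2.54*y^3 + 2.47*y^2 + 0.59*y + 3.69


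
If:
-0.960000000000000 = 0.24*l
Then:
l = -4.00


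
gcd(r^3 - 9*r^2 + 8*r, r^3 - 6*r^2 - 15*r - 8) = r - 8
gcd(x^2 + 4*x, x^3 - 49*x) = x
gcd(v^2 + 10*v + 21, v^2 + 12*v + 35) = v + 7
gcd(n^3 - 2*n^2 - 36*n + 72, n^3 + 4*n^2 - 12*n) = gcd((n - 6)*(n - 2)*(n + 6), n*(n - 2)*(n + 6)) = n^2 + 4*n - 12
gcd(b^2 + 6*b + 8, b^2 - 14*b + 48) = 1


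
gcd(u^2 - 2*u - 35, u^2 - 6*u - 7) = u - 7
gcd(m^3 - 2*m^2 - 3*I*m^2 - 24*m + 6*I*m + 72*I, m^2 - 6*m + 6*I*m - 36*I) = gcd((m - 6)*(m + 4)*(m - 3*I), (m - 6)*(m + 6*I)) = m - 6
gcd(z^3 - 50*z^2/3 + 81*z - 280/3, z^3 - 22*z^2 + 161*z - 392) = z^2 - 15*z + 56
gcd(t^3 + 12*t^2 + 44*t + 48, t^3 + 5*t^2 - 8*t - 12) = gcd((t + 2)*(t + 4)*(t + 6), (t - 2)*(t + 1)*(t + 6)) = t + 6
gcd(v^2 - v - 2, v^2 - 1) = v + 1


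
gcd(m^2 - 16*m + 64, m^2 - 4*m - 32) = m - 8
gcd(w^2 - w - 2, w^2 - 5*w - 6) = w + 1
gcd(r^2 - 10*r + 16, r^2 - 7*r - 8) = r - 8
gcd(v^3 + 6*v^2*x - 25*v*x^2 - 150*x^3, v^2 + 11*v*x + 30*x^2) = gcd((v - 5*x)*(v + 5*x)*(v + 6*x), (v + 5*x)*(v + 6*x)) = v^2 + 11*v*x + 30*x^2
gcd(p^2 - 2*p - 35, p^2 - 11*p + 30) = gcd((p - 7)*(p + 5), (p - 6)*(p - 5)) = 1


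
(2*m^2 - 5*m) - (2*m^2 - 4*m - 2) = 2 - m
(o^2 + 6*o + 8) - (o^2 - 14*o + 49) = 20*o - 41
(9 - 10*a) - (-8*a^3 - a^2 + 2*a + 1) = 8*a^3 + a^2 - 12*a + 8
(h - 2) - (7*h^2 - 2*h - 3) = -7*h^2 + 3*h + 1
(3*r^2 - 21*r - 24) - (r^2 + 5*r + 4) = 2*r^2 - 26*r - 28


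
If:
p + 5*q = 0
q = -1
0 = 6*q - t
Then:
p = 5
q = -1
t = -6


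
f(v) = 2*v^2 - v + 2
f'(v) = 4*v - 1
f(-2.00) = 12.00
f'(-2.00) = -9.00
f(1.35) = 4.30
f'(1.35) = 4.40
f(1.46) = 4.80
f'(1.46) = 4.84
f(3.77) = 26.66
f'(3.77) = 14.08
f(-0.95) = 4.76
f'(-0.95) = -4.80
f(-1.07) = 5.36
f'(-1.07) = -5.28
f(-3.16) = 25.13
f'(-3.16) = -13.64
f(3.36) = 21.22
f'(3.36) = 12.44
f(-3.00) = 23.00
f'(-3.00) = -13.00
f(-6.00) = 80.00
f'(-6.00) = -25.00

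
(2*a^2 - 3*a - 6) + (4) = 2*a^2 - 3*a - 2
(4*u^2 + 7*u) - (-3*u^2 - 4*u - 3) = 7*u^2 + 11*u + 3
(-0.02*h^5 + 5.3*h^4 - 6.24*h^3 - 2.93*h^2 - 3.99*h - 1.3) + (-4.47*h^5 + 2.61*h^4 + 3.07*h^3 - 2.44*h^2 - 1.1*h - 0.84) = -4.49*h^5 + 7.91*h^4 - 3.17*h^3 - 5.37*h^2 - 5.09*h - 2.14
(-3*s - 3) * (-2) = 6*s + 6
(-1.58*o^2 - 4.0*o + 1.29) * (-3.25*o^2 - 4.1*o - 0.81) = 5.135*o^4 + 19.478*o^3 + 13.4873*o^2 - 2.049*o - 1.0449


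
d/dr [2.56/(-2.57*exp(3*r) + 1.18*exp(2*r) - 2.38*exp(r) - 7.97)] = (19.7376*exp(2*r) - 6.0416*exp(r) + 6.0928)*exp(r)/(2.57*exp(3*r) - 1.18*exp(2*r) + 2.38*exp(r) + 7.97)^2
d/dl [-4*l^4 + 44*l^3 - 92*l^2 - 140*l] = -16*l^3 + 132*l^2 - 184*l - 140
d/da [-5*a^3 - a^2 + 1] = a*(-15*a - 2)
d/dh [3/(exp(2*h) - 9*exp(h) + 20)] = (27 - 6*exp(h))*exp(h)/(exp(2*h) - 9*exp(h) + 20)^2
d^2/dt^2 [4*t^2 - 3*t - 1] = 8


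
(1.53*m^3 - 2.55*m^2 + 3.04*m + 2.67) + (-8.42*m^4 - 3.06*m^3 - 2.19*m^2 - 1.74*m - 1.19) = -8.42*m^4 - 1.53*m^3 - 4.74*m^2 + 1.3*m + 1.48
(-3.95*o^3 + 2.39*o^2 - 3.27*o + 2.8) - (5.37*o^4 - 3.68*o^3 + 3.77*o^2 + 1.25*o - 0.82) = -5.37*o^4 - 0.27*o^3 - 1.38*o^2 - 4.52*o + 3.62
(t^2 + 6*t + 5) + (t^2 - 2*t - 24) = 2*t^2 + 4*t - 19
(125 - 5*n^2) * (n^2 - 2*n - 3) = -5*n^4 + 10*n^3 + 140*n^2 - 250*n - 375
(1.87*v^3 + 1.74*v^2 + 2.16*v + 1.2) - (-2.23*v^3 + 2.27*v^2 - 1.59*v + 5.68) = 4.1*v^3 - 0.53*v^2 + 3.75*v - 4.48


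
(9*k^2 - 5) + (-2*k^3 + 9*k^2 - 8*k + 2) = -2*k^3 + 18*k^2 - 8*k - 3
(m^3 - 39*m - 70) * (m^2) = m^5 - 39*m^3 - 70*m^2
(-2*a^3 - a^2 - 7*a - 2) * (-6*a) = 12*a^4 + 6*a^3 + 42*a^2 + 12*a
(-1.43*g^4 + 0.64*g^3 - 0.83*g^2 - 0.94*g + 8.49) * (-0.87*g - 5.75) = 1.2441*g^5 + 7.6657*g^4 - 2.9579*g^3 + 5.5903*g^2 - 1.9813*g - 48.8175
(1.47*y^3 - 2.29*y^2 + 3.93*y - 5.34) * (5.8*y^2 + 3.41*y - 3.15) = 8.526*y^5 - 8.2693*y^4 + 10.3546*y^3 - 10.3572*y^2 - 30.5889*y + 16.821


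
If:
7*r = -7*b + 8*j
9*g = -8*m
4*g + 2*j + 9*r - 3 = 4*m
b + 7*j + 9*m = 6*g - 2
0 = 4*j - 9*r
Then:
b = 5522/40871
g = 8844/40871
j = 15813/81742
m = -19899/81742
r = 3514/40871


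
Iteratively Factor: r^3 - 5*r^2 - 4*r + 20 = (r + 2)*(r^2 - 7*r + 10) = (r - 5)*(r + 2)*(r - 2)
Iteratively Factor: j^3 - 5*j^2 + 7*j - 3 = (j - 1)*(j^2 - 4*j + 3) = (j - 3)*(j - 1)*(j - 1)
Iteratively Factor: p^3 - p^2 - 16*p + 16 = (p - 1)*(p^2 - 16) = (p - 1)*(p + 4)*(p - 4)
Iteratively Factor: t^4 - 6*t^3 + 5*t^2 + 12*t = (t)*(t^3 - 6*t^2 + 5*t + 12) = t*(t - 3)*(t^2 - 3*t - 4) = t*(t - 3)*(t + 1)*(t - 4)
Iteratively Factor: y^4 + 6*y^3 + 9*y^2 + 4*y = (y + 4)*(y^3 + 2*y^2 + y) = (y + 1)*(y + 4)*(y^2 + y) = y*(y + 1)*(y + 4)*(y + 1)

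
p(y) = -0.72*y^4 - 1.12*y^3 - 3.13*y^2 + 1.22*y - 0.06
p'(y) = -2.88*y^3 - 3.36*y^2 - 6.26*y + 1.22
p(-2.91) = -54.15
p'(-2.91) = 61.95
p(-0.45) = -1.17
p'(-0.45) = 3.62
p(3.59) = -207.43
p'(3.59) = -197.81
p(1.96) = -28.75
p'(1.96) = -45.64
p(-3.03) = -62.02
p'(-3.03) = 69.46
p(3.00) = -113.13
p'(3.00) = -125.56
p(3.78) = -247.66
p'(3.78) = -226.00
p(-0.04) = -0.11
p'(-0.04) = 1.47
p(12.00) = -17301.42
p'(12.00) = -5534.38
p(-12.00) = -13459.98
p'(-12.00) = 4569.14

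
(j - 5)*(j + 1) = j^2 - 4*j - 5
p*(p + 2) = p^2 + 2*p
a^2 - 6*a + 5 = (a - 5)*(a - 1)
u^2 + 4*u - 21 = (u - 3)*(u + 7)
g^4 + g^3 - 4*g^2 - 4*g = g*(g - 2)*(g + 1)*(g + 2)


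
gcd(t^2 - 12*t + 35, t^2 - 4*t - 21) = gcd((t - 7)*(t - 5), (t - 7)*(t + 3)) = t - 7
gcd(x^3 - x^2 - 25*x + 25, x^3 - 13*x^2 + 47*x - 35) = x^2 - 6*x + 5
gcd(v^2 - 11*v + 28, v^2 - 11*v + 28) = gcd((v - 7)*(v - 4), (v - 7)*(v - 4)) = v^2 - 11*v + 28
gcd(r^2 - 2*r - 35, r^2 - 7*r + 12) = 1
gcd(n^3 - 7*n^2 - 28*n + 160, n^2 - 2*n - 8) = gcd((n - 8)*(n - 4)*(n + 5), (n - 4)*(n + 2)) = n - 4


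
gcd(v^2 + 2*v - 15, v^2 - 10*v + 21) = v - 3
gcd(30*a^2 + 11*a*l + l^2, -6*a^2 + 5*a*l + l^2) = 6*a + l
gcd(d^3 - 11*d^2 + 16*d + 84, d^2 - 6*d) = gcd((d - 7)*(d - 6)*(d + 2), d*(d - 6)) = d - 6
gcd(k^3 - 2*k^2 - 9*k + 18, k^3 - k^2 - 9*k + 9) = k^2 - 9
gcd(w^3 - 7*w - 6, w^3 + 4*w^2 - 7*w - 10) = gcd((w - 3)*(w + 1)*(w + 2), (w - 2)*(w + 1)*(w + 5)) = w + 1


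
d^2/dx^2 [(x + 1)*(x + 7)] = 2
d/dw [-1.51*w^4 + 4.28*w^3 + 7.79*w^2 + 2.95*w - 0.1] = -6.04*w^3 + 12.84*w^2 + 15.58*w + 2.95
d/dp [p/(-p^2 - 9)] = (p^2 - 9)/(p^2 + 9)^2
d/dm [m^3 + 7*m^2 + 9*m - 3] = 3*m^2 + 14*m + 9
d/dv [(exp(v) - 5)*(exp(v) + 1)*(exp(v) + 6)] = (3*exp(2*v) + 4*exp(v) - 29)*exp(v)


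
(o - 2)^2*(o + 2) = o^3 - 2*o^2 - 4*o + 8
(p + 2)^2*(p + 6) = p^3 + 10*p^2 + 28*p + 24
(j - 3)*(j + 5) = j^2 + 2*j - 15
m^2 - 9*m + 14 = (m - 7)*(m - 2)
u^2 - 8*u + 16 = (u - 4)^2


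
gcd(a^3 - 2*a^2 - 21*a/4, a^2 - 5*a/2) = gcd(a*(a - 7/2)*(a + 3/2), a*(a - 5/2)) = a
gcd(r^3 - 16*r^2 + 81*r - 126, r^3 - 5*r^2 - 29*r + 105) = r^2 - 10*r + 21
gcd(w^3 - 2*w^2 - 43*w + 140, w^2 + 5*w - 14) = w + 7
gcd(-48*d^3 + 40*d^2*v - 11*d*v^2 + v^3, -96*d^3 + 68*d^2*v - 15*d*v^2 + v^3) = 12*d^2 - 7*d*v + v^2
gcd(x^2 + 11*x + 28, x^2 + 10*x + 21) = x + 7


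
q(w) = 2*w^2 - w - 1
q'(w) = 4*w - 1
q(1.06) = 0.19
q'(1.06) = 3.24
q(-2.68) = 16.04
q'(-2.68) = -11.72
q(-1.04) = 2.20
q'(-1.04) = -5.16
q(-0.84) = 1.25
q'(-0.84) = -4.36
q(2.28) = 7.12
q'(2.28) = 8.12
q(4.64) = 37.42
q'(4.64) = 17.56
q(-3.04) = 20.52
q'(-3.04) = -13.16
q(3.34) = 17.97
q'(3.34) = 12.36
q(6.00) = 65.00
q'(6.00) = 23.00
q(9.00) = 152.00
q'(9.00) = 35.00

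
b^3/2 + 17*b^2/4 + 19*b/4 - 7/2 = (b/2 + 1)*(b - 1/2)*(b + 7)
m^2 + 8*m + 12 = (m + 2)*(m + 6)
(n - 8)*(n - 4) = n^2 - 12*n + 32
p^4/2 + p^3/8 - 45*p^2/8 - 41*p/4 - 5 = (p/2 + 1/2)*(p - 4)*(p + 5/4)*(p + 2)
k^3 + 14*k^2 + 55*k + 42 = (k + 1)*(k + 6)*(k + 7)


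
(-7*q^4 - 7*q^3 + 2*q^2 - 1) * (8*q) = -56*q^5 - 56*q^4 + 16*q^3 - 8*q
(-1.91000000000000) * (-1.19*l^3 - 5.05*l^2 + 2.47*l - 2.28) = 2.2729*l^3 + 9.6455*l^2 - 4.7177*l + 4.3548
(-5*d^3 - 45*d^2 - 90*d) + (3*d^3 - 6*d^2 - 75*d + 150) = -2*d^3 - 51*d^2 - 165*d + 150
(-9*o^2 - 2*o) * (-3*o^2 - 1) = 27*o^4 + 6*o^3 + 9*o^2 + 2*o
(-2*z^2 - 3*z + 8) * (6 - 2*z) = 4*z^3 - 6*z^2 - 34*z + 48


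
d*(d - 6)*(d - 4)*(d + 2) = d^4 - 8*d^3 + 4*d^2 + 48*d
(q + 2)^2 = q^2 + 4*q + 4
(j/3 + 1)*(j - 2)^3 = j^4/3 - j^3 - 2*j^2 + 28*j/3 - 8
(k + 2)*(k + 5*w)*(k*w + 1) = k^3*w + 5*k^2*w^2 + 2*k^2*w + k^2 + 10*k*w^2 + 5*k*w + 2*k + 10*w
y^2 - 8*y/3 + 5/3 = (y - 5/3)*(y - 1)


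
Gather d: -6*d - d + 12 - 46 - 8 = -7*d - 42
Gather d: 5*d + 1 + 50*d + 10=55*d + 11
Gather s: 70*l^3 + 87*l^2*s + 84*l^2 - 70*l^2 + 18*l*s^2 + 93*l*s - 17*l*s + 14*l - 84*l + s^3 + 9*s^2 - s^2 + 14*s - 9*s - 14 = 70*l^3 + 14*l^2 - 70*l + s^3 + s^2*(18*l + 8) + s*(87*l^2 + 76*l + 5) - 14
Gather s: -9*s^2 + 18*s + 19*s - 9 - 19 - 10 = -9*s^2 + 37*s - 38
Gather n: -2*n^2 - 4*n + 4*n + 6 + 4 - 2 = 8 - 2*n^2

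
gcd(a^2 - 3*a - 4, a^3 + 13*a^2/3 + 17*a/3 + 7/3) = a + 1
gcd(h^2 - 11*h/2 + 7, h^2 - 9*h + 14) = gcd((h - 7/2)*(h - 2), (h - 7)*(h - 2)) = h - 2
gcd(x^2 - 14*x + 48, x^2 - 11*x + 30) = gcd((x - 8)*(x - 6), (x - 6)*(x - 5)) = x - 6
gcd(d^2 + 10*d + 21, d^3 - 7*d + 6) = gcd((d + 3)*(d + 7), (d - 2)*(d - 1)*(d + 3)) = d + 3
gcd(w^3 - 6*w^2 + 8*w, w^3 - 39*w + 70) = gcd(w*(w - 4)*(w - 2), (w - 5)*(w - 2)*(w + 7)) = w - 2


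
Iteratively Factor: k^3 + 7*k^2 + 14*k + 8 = (k + 1)*(k^2 + 6*k + 8) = (k + 1)*(k + 4)*(k + 2)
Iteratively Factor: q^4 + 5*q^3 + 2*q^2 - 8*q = (q + 2)*(q^3 + 3*q^2 - 4*q) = (q + 2)*(q + 4)*(q^2 - q) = (q - 1)*(q + 2)*(q + 4)*(q)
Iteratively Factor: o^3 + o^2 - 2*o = (o)*(o^2 + o - 2) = o*(o - 1)*(o + 2)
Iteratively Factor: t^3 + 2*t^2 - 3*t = (t - 1)*(t^2 + 3*t) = t*(t - 1)*(t + 3)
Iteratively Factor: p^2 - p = (p - 1)*(p)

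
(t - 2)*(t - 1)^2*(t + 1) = t^4 - 3*t^3 + t^2 + 3*t - 2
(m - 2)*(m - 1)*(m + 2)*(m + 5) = m^4 + 4*m^3 - 9*m^2 - 16*m + 20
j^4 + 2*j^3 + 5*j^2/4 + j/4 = j*(j + 1/2)^2*(j + 1)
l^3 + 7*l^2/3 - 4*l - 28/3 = (l - 2)*(l + 2)*(l + 7/3)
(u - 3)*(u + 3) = u^2 - 9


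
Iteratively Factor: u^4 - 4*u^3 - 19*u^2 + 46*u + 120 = (u - 5)*(u^3 + u^2 - 14*u - 24) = (u - 5)*(u + 2)*(u^2 - u - 12) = (u - 5)*(u + 2)*(u + 3)*(u - 4)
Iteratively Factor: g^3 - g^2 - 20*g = (g + 4)*(g^2 - 5*g) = g*(g + 4)*(g - 5)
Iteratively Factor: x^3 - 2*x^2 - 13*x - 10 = (x + 1)*(x^2 - 3*x - 10) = (x - 5)*(x + 1)*(x + 2)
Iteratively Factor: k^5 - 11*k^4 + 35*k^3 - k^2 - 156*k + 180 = (k - 3)*(k^4 - 8*k^3 + 11*k^2 + 32*k - 60) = (k - 5)*(k - 3)*(k^3 - 3*k^2 - 4*k + 12) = (k - 5)*(k - 3)*(k - 2)*(k^2 - k - 6) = (k - 5)*(k - 3)^2*(k - 2)*(k + 2)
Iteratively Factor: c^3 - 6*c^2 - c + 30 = (c - 5)*(c^2 - c - 6) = (c - 5)*(c - 3)*(c + 2)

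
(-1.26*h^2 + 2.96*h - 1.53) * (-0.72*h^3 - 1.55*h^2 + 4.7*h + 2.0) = 0.9072*h^5 - 0.1782*h^4 - 9.4084*h^3 + 13.7635*h^2 - 1.271*h - 3.06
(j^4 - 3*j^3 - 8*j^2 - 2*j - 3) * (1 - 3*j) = -3*j^5 + 10*j^4 + 21*j^3 - 2*j^2 + 7*j - 3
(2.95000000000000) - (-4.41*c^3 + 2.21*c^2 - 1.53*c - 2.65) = 4.41*c^3 - 2.21*c^2 + 1.53*c + 5.6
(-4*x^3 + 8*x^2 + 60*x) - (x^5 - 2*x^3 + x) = -x^5 - 2*x^3 + 8*x^2 + 59*x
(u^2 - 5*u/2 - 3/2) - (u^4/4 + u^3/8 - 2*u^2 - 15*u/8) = -u^4/4 - u^3/8 + 3*u^2 - 5*u/8 - 3/2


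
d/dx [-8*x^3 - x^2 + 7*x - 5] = -24*x^2 - 2*x + 7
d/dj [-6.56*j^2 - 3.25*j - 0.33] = -13.12*j - 3.25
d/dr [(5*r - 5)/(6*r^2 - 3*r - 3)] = -10/(12*r^2 + 12*r + 3)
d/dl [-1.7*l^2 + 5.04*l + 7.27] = 5.04 - 3.4*l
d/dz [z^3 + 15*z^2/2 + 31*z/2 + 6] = 3*z^2 + 15*z + 31/2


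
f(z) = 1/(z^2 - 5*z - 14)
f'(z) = (5 - 2*z)/(z^2 - 5*z - 14)^2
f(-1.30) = -0.17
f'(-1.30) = 0.23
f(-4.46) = 0.04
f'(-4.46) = 0.02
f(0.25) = -0.07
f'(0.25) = 0.02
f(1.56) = -0.05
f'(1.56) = 0.01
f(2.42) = -0.05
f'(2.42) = 0.00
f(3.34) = -0.05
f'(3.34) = -0.00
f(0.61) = -0.06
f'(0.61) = 0.01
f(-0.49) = -0.09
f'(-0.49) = 0.05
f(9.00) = 0.05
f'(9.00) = -0.03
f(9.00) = 0.05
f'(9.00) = -0.03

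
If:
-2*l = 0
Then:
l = 0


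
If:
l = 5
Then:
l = 5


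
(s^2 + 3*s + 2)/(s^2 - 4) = (s + 1)/(s - 2)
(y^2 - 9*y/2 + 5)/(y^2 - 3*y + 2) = (y - 5/2)/(y - 1)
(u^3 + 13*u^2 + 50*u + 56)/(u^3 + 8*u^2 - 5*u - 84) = (u + 2)/(u - 3)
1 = 1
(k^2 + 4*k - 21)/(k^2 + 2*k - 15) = (k + 7)/(k + 5)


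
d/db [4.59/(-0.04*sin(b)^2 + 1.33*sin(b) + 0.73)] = (0.3672*sin(b) - 6.1047)*cos(b)/(-0.04*sin(b)^2 + 1.33*sin(b) + 0.73)^2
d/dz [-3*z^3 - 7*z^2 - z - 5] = -9*z^2 - 14*z - 1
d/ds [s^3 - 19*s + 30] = 3*s^2 - 19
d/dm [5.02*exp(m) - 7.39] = 5.02*exp(m)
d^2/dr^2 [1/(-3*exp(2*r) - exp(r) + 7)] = (-2*(6*exp(r) + 1)^2*exp(r) + (12*exp(r) + 1)*(3*exp(2*r) + exp(r) - 7))*exp(r)/(3*exp(2*r) + exp(r) - 7)^3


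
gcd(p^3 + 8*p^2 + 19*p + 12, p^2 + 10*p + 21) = p + 3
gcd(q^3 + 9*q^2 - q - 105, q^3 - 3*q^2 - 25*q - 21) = 1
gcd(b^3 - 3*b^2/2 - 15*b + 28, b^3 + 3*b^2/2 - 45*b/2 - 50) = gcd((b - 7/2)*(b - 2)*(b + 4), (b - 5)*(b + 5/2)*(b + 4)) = b + 4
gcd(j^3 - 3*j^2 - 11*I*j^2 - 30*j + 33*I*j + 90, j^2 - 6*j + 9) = j - 3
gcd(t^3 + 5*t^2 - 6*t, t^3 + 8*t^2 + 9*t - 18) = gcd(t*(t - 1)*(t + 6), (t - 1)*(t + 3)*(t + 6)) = t^2 + 5*t - 6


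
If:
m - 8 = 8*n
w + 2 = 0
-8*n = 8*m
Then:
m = 8/9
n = -8/9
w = -2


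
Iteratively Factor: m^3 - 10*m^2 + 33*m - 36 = (m - 3)*(m^2 - 7*m + 12) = (m - 3)^2*(m - 4)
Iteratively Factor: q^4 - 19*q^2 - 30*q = (q + 3)*(q^3 - 3*q^2 - 10*q) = q*(q + 3)*(q^2 - 3*q - 10) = q*(q + 2)*(q + 3)*(q - 5)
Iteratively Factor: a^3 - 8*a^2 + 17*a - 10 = (a - 1)*(a^2 - 7*a + 10) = (a - 5)*(a - 1)*(a - 2)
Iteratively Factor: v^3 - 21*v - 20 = (v + 4)*(v^2 - 4*v - 5) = (v - 5)*(v + 4)*(v + 1)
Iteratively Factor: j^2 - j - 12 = (j + 3)*(j - 4)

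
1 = 1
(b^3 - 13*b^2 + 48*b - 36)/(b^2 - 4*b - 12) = (b^2 - 7*b + 6)/(b + 2)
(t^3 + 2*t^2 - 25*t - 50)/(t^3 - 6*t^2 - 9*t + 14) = (t^2 - 25)/(t^2 - 8*t + 7)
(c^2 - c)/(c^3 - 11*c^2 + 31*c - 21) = c/(c^2 - 10*c + 21)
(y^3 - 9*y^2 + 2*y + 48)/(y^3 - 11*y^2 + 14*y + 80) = (y - 3)/(y - 5)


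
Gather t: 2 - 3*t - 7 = -3*t - 5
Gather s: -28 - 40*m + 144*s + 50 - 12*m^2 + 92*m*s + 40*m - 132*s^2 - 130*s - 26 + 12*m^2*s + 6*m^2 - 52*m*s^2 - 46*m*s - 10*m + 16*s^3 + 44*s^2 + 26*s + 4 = -6*m^2 - 10*m + 16*s^3 + s^2*(-52*m - 88) + s*(12*m^2 + 46*m + 40)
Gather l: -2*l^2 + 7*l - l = -2*l^2 + 6*l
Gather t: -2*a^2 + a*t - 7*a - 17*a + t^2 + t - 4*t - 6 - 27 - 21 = -2*a^2 - 24*a + t^2 + t*(a - 3) - 54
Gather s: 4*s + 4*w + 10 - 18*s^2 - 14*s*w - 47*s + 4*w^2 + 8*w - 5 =-18*s^2 + s*(-14*w - 43) + 4*w^2 + 12*w + 5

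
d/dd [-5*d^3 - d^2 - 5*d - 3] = -15*d^2 - 2*d - 5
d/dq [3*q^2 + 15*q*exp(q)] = 15*q*exp(q) + 6*q + 15*exp(q)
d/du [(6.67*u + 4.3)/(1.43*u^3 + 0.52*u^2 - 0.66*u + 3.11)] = (-19.0762*u^3 - 21.9154*u^2 - 4.472*u + 23.5817)/(2.0449*u^6 + 1.4872*u^5 - 1.6172*u^4 + 8.2082*u^3 + 3.67*u^2 - 4.1052*u + 9.6721)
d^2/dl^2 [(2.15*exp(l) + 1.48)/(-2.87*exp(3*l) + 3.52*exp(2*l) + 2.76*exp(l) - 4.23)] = (-70.83734*exp(6*l) - 44.555028*exp(5*l) + 69.7053920000001*exp(4*l) + 310.299059*exp(3*l) - 73.505196*exp(2*l) - 124.5213*exp(l) - 55.748439)*exp(l)/(23.639903*exp(9*l) - 86.981664*exp(8*l) + 38.479812*exp(7*l) + 228.207797*exp(6*l) - 293.403888*exp(5*l) - 124.247736*exp(4*l) + 379.605069*exp(3*l) - 92.2816800000001*exp(2*l) - 148.153212*exp(l) + 75.686967)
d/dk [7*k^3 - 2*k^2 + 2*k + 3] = 21*k^2 - 4*k + 2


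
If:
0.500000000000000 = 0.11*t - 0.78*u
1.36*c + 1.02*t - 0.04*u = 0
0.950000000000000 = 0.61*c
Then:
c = 1.56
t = -2.11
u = -0.94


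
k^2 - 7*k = k*(k - 7)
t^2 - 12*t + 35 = (t - 7)*(t - 5)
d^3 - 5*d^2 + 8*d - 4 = (d - 2)^2*(d - 1)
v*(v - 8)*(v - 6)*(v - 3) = v^4 - 17*v^3 + 90*v^2 - 144*v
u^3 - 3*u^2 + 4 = (u - 2)^2*(u + 1)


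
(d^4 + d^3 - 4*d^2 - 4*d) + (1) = d^4 + d^3 - 4*d^2 - 4*d + 1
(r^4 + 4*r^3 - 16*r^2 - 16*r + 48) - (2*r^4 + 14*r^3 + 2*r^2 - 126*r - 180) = -r^4 - 10*r^3 - 18*r^2 + 110*r + 228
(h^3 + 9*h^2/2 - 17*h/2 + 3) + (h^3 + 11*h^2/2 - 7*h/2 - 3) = 2*h^3 + 10*h^2 - 12*h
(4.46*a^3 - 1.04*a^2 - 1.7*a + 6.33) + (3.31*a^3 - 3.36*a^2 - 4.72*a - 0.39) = 7.77*a^3 - 4.4*a^2 - 6.42*a + 5.94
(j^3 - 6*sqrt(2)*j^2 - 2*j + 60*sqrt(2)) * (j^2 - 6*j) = j^5 - 6*sqrt(2)*j^4 - 6*j^4 - 2*j^3 + 36*sqrt(2)*j^3 + 12*j^2 + 60*sqrt(2)*j^2 - 360*sqrt(2)*j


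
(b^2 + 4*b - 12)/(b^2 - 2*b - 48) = (b - 2)/(b - 8)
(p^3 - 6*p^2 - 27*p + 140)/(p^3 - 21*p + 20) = (p - 7)/(p - 1)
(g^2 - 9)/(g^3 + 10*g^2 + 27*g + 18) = (g - 3)/(g^2 + 7*g + 6)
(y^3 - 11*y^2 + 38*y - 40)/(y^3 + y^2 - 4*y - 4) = (y^2 - 9*y + 20)/(y^2 + 3*y + 2)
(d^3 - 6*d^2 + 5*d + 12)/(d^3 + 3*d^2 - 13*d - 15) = (d - 4)/(d + 5)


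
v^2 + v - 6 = (v - 2)*(v + 3)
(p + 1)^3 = p^3 + 3*p^2 + 3*p + 1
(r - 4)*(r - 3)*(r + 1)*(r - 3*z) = r^4 - 3*r^3*z - 6*r^3 + 18*r^2*z + 5*r^2 - 15*r*z + 12*r - 36*z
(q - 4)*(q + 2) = q^2 - 2*q - 8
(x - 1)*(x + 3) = x^2 + 2*x - 3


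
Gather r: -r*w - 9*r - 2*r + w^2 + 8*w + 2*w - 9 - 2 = r*(-w - 11) + w^2 + 10*w - 11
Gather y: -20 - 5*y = -5*y - 20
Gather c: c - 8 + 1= c - 7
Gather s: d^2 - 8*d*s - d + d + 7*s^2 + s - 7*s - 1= d^2 + 7*s^2 + s*(-8*d - 6) - 1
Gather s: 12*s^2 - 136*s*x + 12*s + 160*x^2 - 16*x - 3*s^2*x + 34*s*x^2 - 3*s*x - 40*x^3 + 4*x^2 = s^2*(12 - 3*x) + s*(34*x^2 - 139*x + 12) - 40*x^3 + 164*x^2 - 16*x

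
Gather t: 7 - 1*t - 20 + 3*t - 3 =2*t - 16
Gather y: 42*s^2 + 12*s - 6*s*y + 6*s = 42*s^2 - 6*s*y + 18*s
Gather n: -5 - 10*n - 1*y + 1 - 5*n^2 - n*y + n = -5*n^2 + n*(-y - 9) - y - 4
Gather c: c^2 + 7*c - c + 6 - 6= c^2 + 6*c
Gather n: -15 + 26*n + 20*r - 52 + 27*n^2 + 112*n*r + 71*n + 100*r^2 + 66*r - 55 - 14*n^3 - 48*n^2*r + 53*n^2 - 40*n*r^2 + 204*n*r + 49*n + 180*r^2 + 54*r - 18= -14*n^3 + n^2*(80 - 48*r) + n*(-40*r^2 + 316*r + 146) + 280*r^2 + 140*r - 140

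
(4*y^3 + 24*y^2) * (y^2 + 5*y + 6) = 4*y^5 + 44*y^4 + 144*y^3 + 144*y^2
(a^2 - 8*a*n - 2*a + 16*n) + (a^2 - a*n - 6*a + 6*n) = 2*a^2 - 9*a*n - 8*a + 22*n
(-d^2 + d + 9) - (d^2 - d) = -2*d^2 + 2*d + 9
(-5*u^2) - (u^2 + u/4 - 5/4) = -6*u^2 - u/4 + 5/4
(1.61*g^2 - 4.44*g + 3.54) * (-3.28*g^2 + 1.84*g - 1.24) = -5.2808*g^4 + 17.5256*g^3 - 21.7772*g^2 + 12.0192*g - 4.3896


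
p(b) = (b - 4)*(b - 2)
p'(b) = 2*b - 6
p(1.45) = 1.40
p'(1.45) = -3.10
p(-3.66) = 43.36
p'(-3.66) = -13.32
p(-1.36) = 18.01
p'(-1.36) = -8.72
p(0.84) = 3.67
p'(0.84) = -4.32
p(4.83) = 2.35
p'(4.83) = 3.66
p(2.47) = -0.72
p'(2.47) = -1.06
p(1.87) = 0.28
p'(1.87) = -2.26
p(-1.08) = 15.65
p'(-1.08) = -8.16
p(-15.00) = 323.00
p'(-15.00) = -36.00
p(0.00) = 8.00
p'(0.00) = -6.00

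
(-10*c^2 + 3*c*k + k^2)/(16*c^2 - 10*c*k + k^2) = (-5*c - k)/(8*c - k)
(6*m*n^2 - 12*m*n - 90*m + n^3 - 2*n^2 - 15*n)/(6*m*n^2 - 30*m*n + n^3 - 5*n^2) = (n + 3)/n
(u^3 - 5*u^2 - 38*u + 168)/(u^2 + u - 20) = (u^2 - u - 42)/(u + 5)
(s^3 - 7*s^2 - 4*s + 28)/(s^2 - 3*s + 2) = (s^2 - 5*s - 14)/(s - 1)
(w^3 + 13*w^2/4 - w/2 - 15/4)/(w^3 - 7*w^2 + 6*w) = (4*w^2 + 17*w + 15)/(4*w*(w - 6))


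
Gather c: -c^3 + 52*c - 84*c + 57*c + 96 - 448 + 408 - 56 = -c^3 + 25*c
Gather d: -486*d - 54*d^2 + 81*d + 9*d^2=-45*d^2 - 405*d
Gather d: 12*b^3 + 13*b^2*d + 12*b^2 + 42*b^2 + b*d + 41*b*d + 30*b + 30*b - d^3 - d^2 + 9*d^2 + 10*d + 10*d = 12*b^3 + 54*b^2 + 60*b - d^3 + 8*d^2 + d*(13*b^2 + 42*b + 20)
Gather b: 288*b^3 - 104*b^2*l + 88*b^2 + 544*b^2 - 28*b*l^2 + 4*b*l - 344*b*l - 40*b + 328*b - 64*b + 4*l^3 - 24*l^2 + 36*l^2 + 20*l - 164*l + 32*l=288*b^3 + b^2*(632 - 104*l) + b*(-28*l^2 - 340*l + 224) + 4*l^3 + 12*l^2 - 112*l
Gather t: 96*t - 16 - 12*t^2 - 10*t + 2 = -12*t^2 + 86*t - 14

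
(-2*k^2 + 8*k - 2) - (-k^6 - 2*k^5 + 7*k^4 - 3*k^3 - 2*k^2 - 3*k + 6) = k^6 + 2*k^5 - 7*k^4 + 3*k^3 + 11*k - 8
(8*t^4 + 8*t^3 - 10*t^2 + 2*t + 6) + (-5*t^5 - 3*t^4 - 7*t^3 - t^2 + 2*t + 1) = -5*t^5 + 5*t^4 + t^3 - 11*t^2 + 4*t + 7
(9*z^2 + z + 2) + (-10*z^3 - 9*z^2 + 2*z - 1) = -10*z^3 + 3*z + 1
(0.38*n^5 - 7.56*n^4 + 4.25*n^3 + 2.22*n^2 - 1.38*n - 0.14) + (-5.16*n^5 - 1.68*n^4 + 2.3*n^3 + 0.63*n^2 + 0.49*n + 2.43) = -4.78*n^5 - 9.24*n^4 + 6.55*n^3 + 2.85*n^2 - 0.89*n + 2.29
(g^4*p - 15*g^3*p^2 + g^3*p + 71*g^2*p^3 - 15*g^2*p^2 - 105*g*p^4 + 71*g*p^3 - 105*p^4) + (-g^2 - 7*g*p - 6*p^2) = g^4*p - 15*g^3*p^2 + g^3*p + 71*g^2*p^3 - 15*g^2*p^2 - g^2 - 105*g*p^4 + 71*g*p^3 - 7*g*p - 105*p^4 - 6*p^2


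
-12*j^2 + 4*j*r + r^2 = (-2*j + r)*(6*j + r)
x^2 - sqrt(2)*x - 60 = (x - 6*sqrt(2))*(x + 5*sqrt(2))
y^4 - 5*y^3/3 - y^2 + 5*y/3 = y*(y - 5/3)*(y - 1)*(y + 1)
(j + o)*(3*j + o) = 3*j^2 + 4*j*o + o^2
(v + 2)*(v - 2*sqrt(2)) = v^2 - 2*sqrt(2)*v + 2*v - 4*sqrt(2)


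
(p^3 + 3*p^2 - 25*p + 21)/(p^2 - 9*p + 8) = (p^2 + 4*p - 21)/(p - 8)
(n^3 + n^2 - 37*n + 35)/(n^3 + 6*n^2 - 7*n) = (n - 5)/n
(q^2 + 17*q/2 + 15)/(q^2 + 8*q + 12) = (q + 5/2)/(q + 2)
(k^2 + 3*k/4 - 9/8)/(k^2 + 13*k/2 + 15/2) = (k - 3/4)/(k + 5)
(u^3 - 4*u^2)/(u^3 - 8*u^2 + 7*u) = u*(u - 4)/(u^2 - 8*u + 7)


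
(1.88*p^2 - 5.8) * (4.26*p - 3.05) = 8.0088*p^3 - 5.734*p^2 - 24.708*p + 17.69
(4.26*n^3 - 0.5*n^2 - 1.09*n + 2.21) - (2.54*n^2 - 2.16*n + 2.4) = 4.26*n^3 - 3.04*n^2 + 1.07*n - 0.19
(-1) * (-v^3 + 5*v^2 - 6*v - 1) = v^3 - 5*v^2 + 6*v + 1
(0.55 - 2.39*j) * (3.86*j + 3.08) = -9.2254*j^2 - 5.2382*j + 1.694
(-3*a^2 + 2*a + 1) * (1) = -3*a^2 + 2*a + 1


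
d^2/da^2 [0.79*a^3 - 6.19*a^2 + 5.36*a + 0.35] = 4.74*a - 12.38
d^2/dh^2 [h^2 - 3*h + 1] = 2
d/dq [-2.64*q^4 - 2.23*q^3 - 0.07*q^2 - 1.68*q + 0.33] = -10.56*q^3 - 6.69*q^2 - 0.14*q - 1.68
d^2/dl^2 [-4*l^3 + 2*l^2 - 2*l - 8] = 4 - 24*l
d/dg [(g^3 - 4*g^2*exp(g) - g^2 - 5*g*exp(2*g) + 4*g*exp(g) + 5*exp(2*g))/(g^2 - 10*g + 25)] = (-4*g^3*exp(g) + g^3 - 10*g^2*exp(2*g) + 24*g^2*exp(g) - 15*g^2 + 65*g*exp(2*g) + 16*g*exp(g) + 10*g - 35*exp(2*g) - 20*exp(g))/(g^3 - 15*g^2 + 75*g - 125)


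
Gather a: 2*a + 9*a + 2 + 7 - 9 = 11*a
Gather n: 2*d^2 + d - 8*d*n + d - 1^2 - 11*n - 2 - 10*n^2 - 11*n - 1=2*d^2 + 2*d - 10*n^2 + n*(-8*d - 22) - 4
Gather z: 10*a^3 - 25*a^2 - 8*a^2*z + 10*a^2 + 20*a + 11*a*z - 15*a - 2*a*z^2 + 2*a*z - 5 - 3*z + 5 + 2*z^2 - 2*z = 10*a^3 - 15*a^2 + 5*a + z^2*(2 - 2*a) + z*(-8*a^2 + 13*a - 5)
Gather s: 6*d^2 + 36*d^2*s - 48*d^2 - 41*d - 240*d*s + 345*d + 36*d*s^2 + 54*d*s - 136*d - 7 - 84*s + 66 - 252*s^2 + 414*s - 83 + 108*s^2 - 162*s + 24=-42*d^2 + 168*d + s^2*(36*d - 144) + s*(36*d^2 - 186*d + 168)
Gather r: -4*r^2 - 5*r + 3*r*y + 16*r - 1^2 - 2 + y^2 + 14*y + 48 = -4*r^2 + r*(3*y + 11) + y^2 + 14*y + 45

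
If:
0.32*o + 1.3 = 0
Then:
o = -4.06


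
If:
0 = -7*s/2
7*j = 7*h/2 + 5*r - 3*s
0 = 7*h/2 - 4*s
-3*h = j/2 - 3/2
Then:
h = 0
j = 3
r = 21/5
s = 0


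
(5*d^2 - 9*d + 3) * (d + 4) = 5*d^3 + 11*d^2 - 33*d + 12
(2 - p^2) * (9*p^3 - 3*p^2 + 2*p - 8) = -9*p^5 + 3*p^4 + 16*p^3 + 2*p^2 + 4*p - 16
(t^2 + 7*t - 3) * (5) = 5*t^2 + 35*t - 15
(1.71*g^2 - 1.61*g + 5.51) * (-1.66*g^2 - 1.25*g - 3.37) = -2.8386*g^4 + 0.5351*g^3 - 12.8968*g^2 - 1.4618*g - 18.5687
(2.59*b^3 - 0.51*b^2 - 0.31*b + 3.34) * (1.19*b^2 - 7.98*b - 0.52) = 3.0821*b^5 - 21.2751*b^4 + 2.3541*b^3 + 6.7136*b^2 - 26.492*b - 1.7368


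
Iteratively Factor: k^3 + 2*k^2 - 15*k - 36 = (k + 3)*(k^2 - k - 12) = (k + 3)^2*(k - 4)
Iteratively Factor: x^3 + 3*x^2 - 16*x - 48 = (x + 4)*(x^2 - x - 12) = (x - 4)*(x + 4)*(x + 3)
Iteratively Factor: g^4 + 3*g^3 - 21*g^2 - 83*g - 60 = (g - 5)*(g^3 + 8*g^2 + 19*g + 12) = (g - 5)*(g + 1)*(g^2 + 7*g + 12) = (g - 5)*(g + 1)*(g + 4)*(g + 3)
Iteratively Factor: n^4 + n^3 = (n + 1)*(n^3) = n*(n + 1)*(n^2) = n^2*(n + 1)*(n)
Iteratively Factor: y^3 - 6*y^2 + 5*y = (y)*(y^2 - 6*y + 5) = y*(y - 5)*(y - 1)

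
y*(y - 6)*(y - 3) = y^3 - 9*y^2 + 18*y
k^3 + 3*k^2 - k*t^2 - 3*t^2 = (k + 3)*(k - t)*(k + t)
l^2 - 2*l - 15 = (l - 5)*(l + 3)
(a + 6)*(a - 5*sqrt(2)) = a^2 - 5*sqrt(2)*a + 6*a - 30*sqrt(2)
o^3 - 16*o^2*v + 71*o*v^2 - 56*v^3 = (o - 8*v)*(o - 7*v)*(o - v)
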